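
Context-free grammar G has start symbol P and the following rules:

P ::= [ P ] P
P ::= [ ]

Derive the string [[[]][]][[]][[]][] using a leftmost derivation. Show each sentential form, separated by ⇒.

P ⇒ [P]P ⇒ [[P]P]P ⇒ [[[]]P]P ⇒ [[[]][]]P ⇒ [[[]][]][P]P ⇒ [[[]][]][[]]P ⇒ [[[]][]][[]][P]P ⇒ [[[]][]][[]][[]]P ⇒ [[[]][]][[]][[]][]

P ⇒ [P]P   [P ::= [ P ] P]
[P]P ⇒ [[P]P]P   [P ::= [ P ] P]
[[P]P]P ⇒ [[[]]P]P   [P ::= [ ]]
[[[]]P]P ⇒ [[[]][]]P   [P ::= [ ]]
[[[]][]]P ⇒ [[[]][]][P]P   [P ::= [ P ] P]
[[[]][]][P]P ⇒ [[[]][]][[]]P   [P ::= [ ]]
[[[]][]][[]]P ⇒ [[[]][]][[]][P]P   [P ::= [ P ] P]
[[[]][]][[]][P]P ⇒ [[[]][]][[]][[]]P   [P ::= [ ]]
[[[]][]][[]][[]]P ⇒ [[[]][]][[]][[]][]   [P ::= [ ]]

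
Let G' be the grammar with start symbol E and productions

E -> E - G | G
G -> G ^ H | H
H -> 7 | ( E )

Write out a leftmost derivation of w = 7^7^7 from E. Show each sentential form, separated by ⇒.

E ⇒ G   [E -> G]
G ⇒ G^H   [G -> G ^ H]
G^H ⇒ G^H^H   [G -> G ^ H]
G^H^H ⇒ H^H^H   [G -> H]
H^H^H ⇒ 7^H^H   [H -> 7]
7^H^H ⇒ 7^7^H   [H -> 7]
7^7^H ⇒ 7^7^7   [H -> 7]

E ⇒ G ⇒ G^H ⇒ G^H^H ⇒ H^H^H ⇒ 7^H^H ⇒ 7^7^H ⇒ 7^7^7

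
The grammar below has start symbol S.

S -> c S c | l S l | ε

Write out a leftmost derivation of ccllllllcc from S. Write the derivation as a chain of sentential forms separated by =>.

S => cSc   [S -> c S c]
cSc => ccScc   [S -> c S c]
ccScc => cclSlcc   [S -> l S l]
cclSlcc => ccllSllcc   [S -> l S l]
ccllSllcc => cclllSlllcc   [S -> l S l]
cclllSlllcc => ccllllllcc   [S -> ε]

S => cSc => ccScc => cclSlcc => ccllSllcc => cclllSlllcc => ccllllllcc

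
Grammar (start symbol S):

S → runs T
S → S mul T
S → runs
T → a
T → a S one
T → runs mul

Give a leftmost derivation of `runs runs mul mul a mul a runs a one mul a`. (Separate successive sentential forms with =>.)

S => S mul T   [S → S mul T]
S mul T => S mul T mul T   [S → S mul T]
S mul T mul T => S mul T mul T mul T   [S → S mul T]
S mul T mul T mul T => runs T mul T mul T mul T   [S → runs T]
runs T mul T mul T mul T => runs runs mul mul T mul T mul T   [T → runs mul]
runs runs mul mul T mul T mul T => runs runs mul mul a mul T mul T   [T → a]
runs runs mul mul a mul T mul T => runs runs mul mul a mul a S one mul T   [T → a S one]
runs runs mul mul a mul a S one mul T => runs runs mul mul a mul a runs T one mul T   [S → runs T]
runs runs mul mul a mul a runs T one mul T => runs runs mul mul a mul a runs a one mul T   [T → a]
runs runs mul mul a mul a runs a one mul T => runs runs mul mul a mul a runs a one mul a   [T → a]

S => S mul T => S mul T mul T => S mul T mul T mul T => runs T mul T mul T mul T => runs runs mul mul T mul T mul T => runs runs mul mul a mul T mul T => runs runs mul mul a mul a S one mul T => runs runs mul mul a mul a runs T one mul T => runs runs mul mul a mul a runs a one mul T => runs runs mul mul a mul a runs a one mul a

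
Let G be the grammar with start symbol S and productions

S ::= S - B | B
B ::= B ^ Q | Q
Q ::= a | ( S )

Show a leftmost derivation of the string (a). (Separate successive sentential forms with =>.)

S => B => Q => (S) => (B) => (Q) => (a)

S => B   [S ::= B]
B => Q   [B ::= Q]
Q => (S)   [Q ::= ( S )]
(S) => (B)   [S ::= B]
(B) => (Q)   [B ::= Q]
(Q) => (a)   [Q ::= a]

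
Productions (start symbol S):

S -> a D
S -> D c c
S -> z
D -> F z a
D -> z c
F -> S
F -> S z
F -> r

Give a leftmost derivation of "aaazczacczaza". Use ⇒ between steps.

S ⇒ aD   [S -> a D]
aD ⇒ aFza   [D -> F z a]
aFza ⇒ aSza   [F -> S]
aSza ⇒ aaDza   [S -> a D]
aaDza ⇒ aaFzaza   [D -> F z a]
aaFzaza ⇒ aaSzaza   [F -> S]
aaSzaza ⇒ aaDcczaza   [S -> D c c]
aaDcczaza ⇒ aaFzacczaza   [D -> F z a]
aaFzacczaza ⇒ aaSzacczaza   [F -> S]
aaSzacczaza ⇒ aaaDzacczaza   [S -> a D]
aaaDzacczaza ⇒ aaazczacczaza   [D -> z c]

S ⇒ aD ⇒ aFza ⇒ aSza ⇒ aaDza ⇒ aaFzaza ⇒ aaSzaza ⇒ aaDcczaza ⇒ aaFzacczaza ⇒ aaSzacczaza ⇒ aaaDzacczaza ⇒ aaazczacczaza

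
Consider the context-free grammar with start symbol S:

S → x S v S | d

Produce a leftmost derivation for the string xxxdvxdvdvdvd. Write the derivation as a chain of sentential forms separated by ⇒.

S⇒xSvS⇒xxSvSvS⇒xxxSvSvSvS⇒xxxdvSvSvS⇒xxxdvxSvSvSvS⇒xxxdvxdvSvSvS⇒xxxdvxdvdvSvS⇒xxxdvxdvdvdvS⇒xxxdvxdvdvdvd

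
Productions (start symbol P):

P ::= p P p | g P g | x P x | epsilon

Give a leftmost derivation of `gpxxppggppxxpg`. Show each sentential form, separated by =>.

P => gPg => gpPpg => gpxPxpg => gpxxPxxpg => gpxxpPpxxpg => gpxxppPppxxpg => gpxxppgPgppxxpg => gpxxppggppxxpg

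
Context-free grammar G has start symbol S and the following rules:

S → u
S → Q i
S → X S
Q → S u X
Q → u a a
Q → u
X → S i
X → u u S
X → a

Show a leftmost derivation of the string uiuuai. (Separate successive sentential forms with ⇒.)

S ⇒ Qi ⇒ SuXi ⇒ XSuXi ⇒ SiSuXi ⇒ uiSuXi ⇒ uiuuXi ⇒ uiuuai

S ⇒ Qi   [S → Q i]
Qi ⇒ SuXi   [Q → S u X]
SuXi ⇒ XSuXi   [S → X S]
XSuXi ⇒ SiSuXi   [X → S i]
SiSuXi ⇒ uiSuXi   [S → u]
uiSuXi ⇒ uiuuXi   [S → u]
uiuuXi ⇒ uiuuai   [X → a]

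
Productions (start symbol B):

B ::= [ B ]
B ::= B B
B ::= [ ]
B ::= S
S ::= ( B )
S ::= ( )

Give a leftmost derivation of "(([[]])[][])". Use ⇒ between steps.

B ⇒ S   [B ::= S]
S ⇒ (B)   [S ::= ( B )]
(B) ⇒ (BB)   [B ::= B B]
(BB) ⇒ (SB)   [B ::= S]
(SB) ⇒ ((B)B)   [S ::= ( B )]
((B)B) ⇒ (([B])B)   [B ::= [ B ]]
(([B])B) ⇒ (([[]])B)   [B ::= [ ]]
(([[]])B) ⇒ (([[]])BB)   [B ::= B B]
(([[]])BB) ⇒ (([[]])[]B)   [B ::= [ ]]
(([[]])[]B) ⇒ (([[]])[][])   [B ::= [ ]]

B ⇒ S ⇒ (B) ⇒ (BB) ⇒ (SB) ⇒ ((B)B) ⇒ (([B])B) ⇒ (([[]])B) ⇒ (([[]])BB) ⇒ (([[]])[]B) ⇒ (([[]])[][])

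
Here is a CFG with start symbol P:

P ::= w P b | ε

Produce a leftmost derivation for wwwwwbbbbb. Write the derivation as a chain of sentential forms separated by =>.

P=>wPb=>wwPbb=>wwwPbbb=>wwwwPbbbb=>wwwwwPbbbbb=>wwwwwbbbbb

P => wPb   [P ::= w P b]
wPb => wwPbb   [P ::= w P b]
wwPbb => wwwPbbb   [P ::= w P b]
wwwPbbb => wwwwPbbbb   [P ::= w P b]
wwwwPbbbb => wwwwwPbbbbb   [P ::= w P b]
wwwwwPbbbbb => wwwwwbbbbb   [P ::= ε]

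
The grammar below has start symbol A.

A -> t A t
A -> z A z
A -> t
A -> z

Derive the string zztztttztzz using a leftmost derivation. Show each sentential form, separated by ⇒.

A ⇒ zAz ⇒ zzAzz ⇒ zztAtzz ⇒ zztzAztzz ⇒ zztztAtztzz ⇒ zztztttztzz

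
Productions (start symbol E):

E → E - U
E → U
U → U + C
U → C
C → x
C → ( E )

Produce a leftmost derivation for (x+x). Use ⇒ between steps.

E ⇒ U   [E → U]
U ⇒ C   [U → C]
C ⇒ (E)   [C → ( E )]
(E) ⇒ (U)   [E → U]
(U) ⇒ (U+C)   [U → U + C]
(U+C) ⇒ (C+C)   [U → C]
(C+C) ⇒ (x+C)   [C → x]
(x+C) ⇒ (x+x)   [C → x]

E⇒U⇒C⇒(E)⇒(U)⇒(U+C)⇒(C+C)⇒(x+C)⇒(x+x)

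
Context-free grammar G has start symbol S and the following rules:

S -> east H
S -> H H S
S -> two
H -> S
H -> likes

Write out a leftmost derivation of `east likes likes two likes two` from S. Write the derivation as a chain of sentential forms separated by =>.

S => H H S => S H S => east H H S => east S H S => east H H S H S => east likes H S H S => east likes likes S H S => east likes likes two H S => east likes likes two likes S => east likes likes two likes two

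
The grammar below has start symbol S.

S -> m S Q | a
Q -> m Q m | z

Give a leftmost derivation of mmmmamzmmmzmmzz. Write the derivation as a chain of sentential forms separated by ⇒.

S ⇒ mSQ ⇒ mmSQQ ⇒ mmmSQQQ ⇒ mmmmSQQQQ ⇒ mmmmaQQQQ ⇒ mmmmamQmQQQ ⇒ mmmmamzmQQQ ⇒ mmmmamzmmQmQQ ⇒ mmmmamzmmmQmmQQ ⇒ mmmmamzmmmzmmQQ ⇒ mmmmamzmmmzmmzQ ⇒ mmmmamzmmmzmmzz

S ⇒ mSQ   [S -> m S Q]
mSQ ⇒ mmSQQ   [S -> m S Q]
mmSQQ ⇒ mmmSQQQ   [S -> m S Q]
mmmSQQQ ⇒ mmmmSQQQQ   [S -> m S Q]
mmmmSQQQQ ⇒ mmmmaQQQQ   [S -> a]
mmmmaQQQQ ⇒ mmmmamQmQQQ   [Q -> m Q m]
mmmmamQmQQQ ⇒ mmmmamzmQQQ   [Q -> z]
mmmmamzmQQQ ⇒ mmmmamzmmQmQQ   [Q -> m Q m]
mmmmamzmmQmQQ ⇒ mmmmamzmmmQmmQQ   [Q -> m Q m]
mmmmamzmmmQmmQQ ⇒ mmmmamzmmmzmmQQ   [Q -> z]
mmmmamzmmmzmmQQ ⇒ mmmmamzmmmzmmzQ   [Q -> z]
mmmmamzmmmzmmzQ ⇒ mmmmamzmmmzmmzz   [Q -> z]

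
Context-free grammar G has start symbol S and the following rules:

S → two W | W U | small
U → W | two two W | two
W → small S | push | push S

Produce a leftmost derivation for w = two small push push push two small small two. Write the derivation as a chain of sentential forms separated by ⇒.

S ⇒ two W   [S → two W]
two W ⇒ two small S   [W → small S]
two small S ⇒ two small W U   [S → W U]
two small W U ⇒ two small push U   [W → push]
two small push U ⇒ two small push W   [U → W]
two small push W ⇒ two small push push S   [W → push S]
two small push push S ⇒ two small push push W U   [S → W U]
two small push push W U ⇒ two small push push push S U   [W → push S]
two small push push push S U ⇒ two small push push push two W U   [S → two W]
two small push push push two W U ⇒ two small push push push two small S U   [W → small S]
two small push push push two small S U ⇒ two small push push push two small small U   [S → small]
two small push push push two small small U ⇒ two small push push push two small small two   [U → two]

S ⇒ two W ⇒ two small S ⇒ two small W U ⇒ two small push U ⇒ two small push W ⇒ two small push push S ⇒ two small push push W U ⇒ two small push push push S U ⇒ two small push push push two W U ⇒ two small push push push two small S U ⇒ two small push push push two small small U ⇒ two small push push push two small small two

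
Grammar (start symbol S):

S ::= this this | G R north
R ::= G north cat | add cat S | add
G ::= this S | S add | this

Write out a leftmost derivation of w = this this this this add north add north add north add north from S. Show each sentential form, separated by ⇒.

S ⇒ G R north ⇒ this S R north ⇒ this G R north R north ⇒ this this S R north R north ⇒ this this G R north R north R north ⇒ this this this S R north R north R north ⇒ this this this G R north R north R north R north ⇒ this this this this R north R north R north R north ⇒ this this this this add north R north R north R north ⇒ this this this this add north add north R north R north ⇒ this this this this add north add north add north R north ⇒ this this this this add north add north add north add north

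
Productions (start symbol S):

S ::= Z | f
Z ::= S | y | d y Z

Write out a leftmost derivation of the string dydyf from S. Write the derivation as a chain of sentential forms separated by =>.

S => Z   [S ::= Z]
Z => dyZ   [Z ::= d y Z]
dyZ => dydyZ   [Z ::= d y Z]
dydyZ => dydyS   [Z ::= S]
dydyS => dydyf   [S ::= f]

S => Z => dyZ => dydyZ => dydyS => dydyf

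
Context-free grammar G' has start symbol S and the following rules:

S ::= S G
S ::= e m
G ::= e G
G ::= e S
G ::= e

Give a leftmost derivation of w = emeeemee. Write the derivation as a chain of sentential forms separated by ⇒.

S ⇒ SG   [S ::= S G]
SG ⇒ SGG   [S ::= S G]
SGG ⇒ SGGG   [S ::= S G]
SGGG ⇒ emGGG   [S ::= e m]
emGGG ⇒ emeGG   [G ::= e]
emeGG ⇒ emeeSG   [G ::= e S]
emeeSG ⇒ emeeSGG   [S ::= S G]
emeeSGG ⇒ emeeemGG   [S ::= e m]
emeeemGG ⇒ emeeemeG   [G ::= e]
emeeemeG ⇒ emeeemee   [G ::= e]

S ⇒ SG ⇒ SGG ⇒ SGGG ⇒ emGGG ⇒ emeGG ⇒ emeeSG ⇒ emeeSGG ⇒ emeeemGG ⇒ emeeemeG ⇒ emeeemee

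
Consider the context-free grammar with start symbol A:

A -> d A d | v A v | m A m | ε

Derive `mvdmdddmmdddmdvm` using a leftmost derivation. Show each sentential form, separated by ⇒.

A ⇒ mAm ⇒ mvAvm ⇒ mvdAdvm ⇒ mvdmAmdvm ⇒ mvdmdAdmdvm ⇒ mvdmddAddmdvm ⇒ mvdmdddAdddmdvm ⇒ mvdmdddmAmdddmdvm ⇒ mvdmdddmmdddmdvm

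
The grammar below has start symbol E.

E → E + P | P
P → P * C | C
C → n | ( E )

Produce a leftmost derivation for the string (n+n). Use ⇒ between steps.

E⇒P⇒C⇒(E)⇒(E+P)⇒(P+P)⇒(C+P)⇒(n+P)⇒(n+C)⇒(n+n)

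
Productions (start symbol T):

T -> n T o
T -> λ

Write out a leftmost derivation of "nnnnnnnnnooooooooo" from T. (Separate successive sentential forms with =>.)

T => nTo => nnToo => nnnTooo => nnnnToooo => nnnnnTooooo => nnnnnnToooooo => nnnnnnnTooooooo => nnnnnnnnToooooooo => nnnnnnnnnTooooooooo => nnnnnnnnnooooooooo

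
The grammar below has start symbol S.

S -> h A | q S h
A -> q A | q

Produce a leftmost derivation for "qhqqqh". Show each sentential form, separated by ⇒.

S ⇒ qSh ⇒ qhAh ⇒ qhqAh ⇒ qhqqAh ⇒ qhqqqh

S ⇒ qSh   [S -> q S h]
qSh ⇒ qhAh   [S -> h A]
qhAh ⇒ qhqAh   [A -> q A]
qhqAh ⇒ qhqqAh   [A -> q A]
qhqqAh ⇒ qhqqqh   [A -> q]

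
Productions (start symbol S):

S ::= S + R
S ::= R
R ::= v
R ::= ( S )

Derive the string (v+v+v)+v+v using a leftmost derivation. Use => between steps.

S => S+R => S+R+R => R+R+R => (S)+R+R => (S+R)+R+R => (S+R+R)+R+R => (R+R+R)+R+R => (v+R+R)+R+R => (v+v+R)+R+R => (v+v+v)+R+R => (v+v+v)+v+R => (v+v+v)+v+v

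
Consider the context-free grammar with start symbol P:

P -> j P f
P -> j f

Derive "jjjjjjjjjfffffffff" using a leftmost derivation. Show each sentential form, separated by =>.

P=>jPf=>jjPff=>jjjPfff=>jjjjPffff=>jjjjjPfffff=>jjjjjjPffffff=>jjjjjjjPfffffff=>jjjjjjjjPffffffff=>jjjjjjjjjfffffffff

P => jPf   [P -> j P f]
jPf => jjPff   [P -> j P f]
jjPff => jjjPfff   [P -> j P f]
jjjPfff => jjjjPffff   [P -> j P f]
jjjjPffff => jjjjjPfffff   [P -> j P f]
jjjjjPfffff => jjjjjjPffffff   [P -> j P f]
jjjjjjPffffff => jjjjjjjPfffffff   [P -> j P f]
jjjjjjjPfffffff => jjjjjjjjPffffffff   [P -> j P f]
jjjjjjjjPffffffff => jjjjjjjjjfffffffff   [P -> j f]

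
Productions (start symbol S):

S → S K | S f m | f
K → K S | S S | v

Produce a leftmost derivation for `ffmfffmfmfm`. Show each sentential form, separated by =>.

S => Sfm => Sfmfm => Sfmfmfm => SKfmfmfm => SfmKfmfmfm => ffmKfmfmfm => ffmSSfmfmfm => ffmfSfmfmfm => ffmfffmfmfm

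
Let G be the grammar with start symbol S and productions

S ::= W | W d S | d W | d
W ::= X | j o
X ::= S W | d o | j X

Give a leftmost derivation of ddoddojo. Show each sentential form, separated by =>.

S=>dW=>dX=>dSW=>dWdSW=>dXdSW=>ddodSW=>ddodWW=>ddodXW=>ddoddoW=>ddoddojo

S => dW   [S ::= d W]
dW => dX   [W ::= X]
dX => dSW   [X ::= S W]
dSW => dWdSW   [S ::= W d S]
dWdSW => dXdSW   [W ::= X]
dXdSW => ddodSW   [X ::= d o]
ddodSW => ddodWW   [S ::= W]
ddodWW => ddodXW   [W ::= X]
ddodXW => ddoddoW   [X ::= d o]
ddoddoW => ddoddojo   [W ::= j o]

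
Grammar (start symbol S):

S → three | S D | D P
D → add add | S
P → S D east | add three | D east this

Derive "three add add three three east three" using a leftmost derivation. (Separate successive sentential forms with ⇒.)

S ⇒ S D ⇒ S D D ⇒ three D D ⇒ three S D ⇒ three D P D ⇒ three add add P D ⇒ three add add S D east D ⇒ three add add three D east D ⇒ three add add three S east D ⇒ three add add three three east D ⇒ three add add three three east S ⇒ three add add three three east three

S ⇒ S D   [S → S D]
S D ⇒ S D D   [S → S D]
S D D ⇒ three D D   [S → three]
three D D ⇒ three S D   [D → S]
three S D ⇒ three D P D   [S → D P]
three D P D ⇒ three add add P D   [D → add add]
three add add P D ⇒ three add add S D east D   [P → S D east]
three add add S D east D ⇒ three add add three D east D   [S → three]
three add add three D east D ⇒ three add add three S east D   [D → S]
three add add three S east D ⇒ three add add three three east D   [S → three]
three add add three three east D ⇒ three add add three three east S   [D → S]
three add add three three east S ⇒ three add add three three east three   [S → three]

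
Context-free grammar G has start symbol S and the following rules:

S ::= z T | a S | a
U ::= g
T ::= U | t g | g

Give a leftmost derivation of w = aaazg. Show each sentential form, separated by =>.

S => aS   [S ::= a S]
aS => aaS   [S ::= a S]
aaS => aaaS   [S ::= a S]
aaaS => aaazT   [S ::= z T]
aaazT => aaazU   [T ::= U]
aaazU => aaazg   [U ::= g]

S=>aS=>aaS=>aaaS=>aaazT=>aaazU=>aaazg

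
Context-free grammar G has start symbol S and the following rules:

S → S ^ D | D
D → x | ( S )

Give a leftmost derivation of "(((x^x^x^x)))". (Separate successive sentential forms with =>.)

S => D => (S) => (D) => ((S)) => ((D)) => (((S))) => (((S^D))) => (((S^D^D))) => (((S^D^D^D))) => (((D^D^D^D))) => (((x^D^D^D))) => (((x^x^D^D))) => (((x^x^x^D))) => (((x^x^x^x)))

S => D   [S → D]
D => (S)   [D → ( S )]
(S) => (D)   [S → D]
(D) => ((S))   [D → ( S )]
((S)) => ((D))   [S → D]
((D)) => (((S)))   [D → ( S )]
(((S))) => (((S^D)))   [S → S ^ D]
(((S^D))) => (((S^D^D)))   [S → S ^ D]
(((S^D^D))) => (((S^D^D^D)))   [S → S ^ D]
(((S^D^D^D))) => (((D^D^D^D)))   [S → D]
(((D^D^D^D))) => (((x^D^D^D)))   [D → x]
(((x^D^D^D))) => (((x^x^D^D)))   [D → x]
(((x^x^D^D))) => (((x^x^x^D)))   [D → x]
(((x^x^x^D))) => (((x^x^x^x)))   [D → x]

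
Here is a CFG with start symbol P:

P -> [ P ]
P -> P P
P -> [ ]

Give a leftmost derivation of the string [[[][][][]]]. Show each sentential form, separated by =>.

P => [P] => [[P]] => [[PP]] => [[PPP]] => [[[]PP]] => [[[][]P]] => [[[][]PP]] => [[[][][]P]] => [[[][][][]]]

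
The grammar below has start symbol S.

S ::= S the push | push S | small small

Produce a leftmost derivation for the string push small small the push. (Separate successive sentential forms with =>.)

S => push S => push S the push => push small small the push

S => push S   [S ::= push S]
push S => push S the push   [S ::= S the push]
push S the push => push small small the push   [S ::= small small]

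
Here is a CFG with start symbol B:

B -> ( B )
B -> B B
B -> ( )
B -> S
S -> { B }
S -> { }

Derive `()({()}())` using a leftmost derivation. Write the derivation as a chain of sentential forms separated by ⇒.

B ⇒ BB ⇒ ()B ⇒ ()(B) ⇒ ()(BB) ⇒ ()(SB) ⇒ ()({B}B) ⇒ ()({()}B) ⇒ ()({()}())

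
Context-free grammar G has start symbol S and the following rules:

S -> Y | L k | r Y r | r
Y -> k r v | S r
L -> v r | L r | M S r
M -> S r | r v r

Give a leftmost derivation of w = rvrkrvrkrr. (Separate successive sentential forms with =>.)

S=>Y=>Sr=>Yr=>Srr=>Lkrr=>MSrkrr=>rvrSrkrr=>rvrYrkrr=>rvrkrvrkrr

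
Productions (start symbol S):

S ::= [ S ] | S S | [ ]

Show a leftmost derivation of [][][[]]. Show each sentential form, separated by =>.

S => SS => SSS => []SS => [][]S => [][][S] => [][][[]]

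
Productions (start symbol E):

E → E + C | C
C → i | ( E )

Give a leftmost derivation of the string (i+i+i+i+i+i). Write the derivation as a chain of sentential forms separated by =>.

E=>C=>(E)=>(E+C)=>(E+C+C)=>(E+C+C+C)=>(E+C+C+C+C)=>(E+C+C+C+C+C)=>(C+C+C+C+C+C)=>(i+C+C+C+C+C)=>(i+i+C+C+C+C)=>(i+i+i+C+C+C)=>(i+i+i+i+C+C)=>(i+i+i+i+i+C)=>(i+i+i+i+i+i)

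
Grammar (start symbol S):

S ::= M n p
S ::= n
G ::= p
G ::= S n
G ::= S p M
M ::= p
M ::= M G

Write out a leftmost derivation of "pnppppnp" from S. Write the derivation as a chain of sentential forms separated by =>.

S => Mnp   [S ::= M n p]
Mnp => MGnp   [M ::= M G]
MGnp => MGGnp   [M ::= M G]
MGGnp => MGGGnp   [M ::= M G]
MGGGnp => pGGGnp   [M ::= p]
pGGGnp => pSpMGGnp   [G ::= S p M]
pSpMGGnp => pnpMGGnp   [S ::= n]
pnpMGGnp => pnppGGnp   [M ::= p]
pnppGGnp => pnpppGnp   [G ::= p]
pnpppGnp => pnppppnp   [G ::= p]

S=>Mnp=>MGnp=>MGGnp=>MGGGnp=>pGGGnp=>pSpMGGnp=>pnpMGGnp=>pnppGGnp=>pnpppGnp=>pnppppnp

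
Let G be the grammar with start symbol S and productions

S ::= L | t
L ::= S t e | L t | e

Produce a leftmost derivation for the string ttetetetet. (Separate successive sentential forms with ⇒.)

S ⇒ L   [S ::= L]
L ⇒ Lt   [L ::= L t]
Lt ⇒ Stet   [L ::= S t e]
Stet ⇒ Ltet   [S ::= L]
Ltet ⇒ Stetet   [L ::= S t e]
Stetet ⇒ Ltetet   [S ::= L]
Ltetet ⇒ Stetetet   [L ::= S t e]
Stetetet ⇒ Ltetetet   [S ::= L]
Ltetetet ⇒ Stetetetet   [L ::= S t e]
Stetetetet ⇒ ttetetetet   [S ::= t]

S ⇒ L ⇒ Lt ⇒ Stet ⇒ Ltet ⇒ Stetet ⇒ Ltetet ⇒ Stetetet ⇒ Ltetetet ⇒ Stetetetet ⇒ ttetetetet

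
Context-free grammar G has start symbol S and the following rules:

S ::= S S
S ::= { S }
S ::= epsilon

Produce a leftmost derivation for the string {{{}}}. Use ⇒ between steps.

S⇒{S}⇒{SS}⇒{SSS}⇒{SSSS}⇒{{S}SSS}⇒{{{S}}SSS}⇒{{{}}SSS}⇒{{{}}SS}⇒{{{}}S}⇒{{{}}}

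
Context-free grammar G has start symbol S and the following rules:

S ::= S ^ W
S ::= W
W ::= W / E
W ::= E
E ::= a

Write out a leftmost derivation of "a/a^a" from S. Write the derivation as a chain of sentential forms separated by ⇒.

S⇒S^W⇒W^W⇒W/E^W⇒E/E^W⇒a/E^W⇒a/a^W⇒a/a^E⇒a/a^a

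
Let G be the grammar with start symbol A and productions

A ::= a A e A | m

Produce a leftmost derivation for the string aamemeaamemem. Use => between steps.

A => aAeA => aaAeAeA => aameAeA => aamemeA => aamemeaAeA => aamemeaaAeAeA => aamemeaameAeA => aamemeaamemeA => aamemeaamemem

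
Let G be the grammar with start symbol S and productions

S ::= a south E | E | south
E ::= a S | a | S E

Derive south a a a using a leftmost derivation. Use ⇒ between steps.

S ⇒ E   [S ::= E]
E ⇒ S E   [E ::= S E]
S E ⇒ E E   [S ::= E]
E E ⇒ S E E   [E ::= S E]
S E E ⇒ south E E   [S ::= south]
south E E ⇒ south S E E   [E ::= S E]
south S E E ⇒ south E E E   [S ::= E]
south E E E ⇒ south a E E   [E ::= a]
south a E E ⇒ south a a E   [E ::= a]
south a a E ⇒ south a a a   [E ::= a]

S ⇒ E ⇒ S E ⇒ E E ⇒ S E E ⇒ south E E ⇒ south S E E ⇒ south E E E ⇒ south a E E ⇒ south a a E ⇒ south a a a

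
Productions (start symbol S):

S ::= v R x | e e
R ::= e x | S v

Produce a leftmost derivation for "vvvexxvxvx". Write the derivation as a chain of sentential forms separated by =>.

S=>vRx=>vSvx=>vvRxvx=>vvSvxvx=>vvvRxvxvx=>vvvexxvxvx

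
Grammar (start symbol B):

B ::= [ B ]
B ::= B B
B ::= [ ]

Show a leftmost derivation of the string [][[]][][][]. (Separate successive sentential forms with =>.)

B => BB => BBB => BBBB => BBBBB => []BBBB => [][B]BBB => [][[]]BBB => [][[]][]BB => [][[]][][]B => [][[]][][][]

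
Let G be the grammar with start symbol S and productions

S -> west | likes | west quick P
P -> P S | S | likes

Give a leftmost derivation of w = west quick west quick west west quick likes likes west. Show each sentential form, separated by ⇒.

S ⇒ west quick P ⇒ west quick P S ⇒ west quick P S S ⇒ west quick S S S ⇒ west quick west quick P S S ⇒ west quick west quick P S S S ⇒ west quick west quick S S S S ⇒ west quick west quick west S S S ⇒ west quick west quick west west quick P S S ⇒ west quick west quick west west quick S S S ⇒ west quick west quick west west quick likes S S ⇒ west quick west quick west west quick likes likes S ⇒ west quick west quick west west quick likes likes west

S ⇒ west quick P   [S -> west quick P]
west quick P ⇒ west quick P S   [P -> P S]
west quick P S ⇒ west quick P S S   [P -> P S]
west quick P S S ⇒ west quick S S S   [P -> S]
west quick S S S ⇒ west quick west quick P S S   [S -> west quick P]
west quick west quick P S S ⇒ west quick west quick P S S S   [P -> P S]
west quick west quick P S S S ⇒ west quick west quick S S S S   [P -> S]
west quick west quick S S S S ⇒ west quick west quick west S S S   [S -> west]
west quick west quick west S S S ⇒ west quick west quick west west quick P S S   [S -> west quick P]
west quick west quick west west quick P S S ⇒ west quick west quick west west quick S S S   [P -> S]
west quick west quick west west quick S S S ⇒ west quick west quick west west quick likes S S   [S -> likes]
west quick west quick west west quick likes S S ⇒ west quick west quick west west quick likes likes S   [S -> likes]
west quick west quick west west quick likes likes S ⇒ west quick west quick west west quick likes likes west   [S -> west]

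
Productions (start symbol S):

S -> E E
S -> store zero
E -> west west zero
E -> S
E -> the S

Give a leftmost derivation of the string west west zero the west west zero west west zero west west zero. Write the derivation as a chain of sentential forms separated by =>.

S => E E => S E => E E E => west west zero E E => west west zero the S E => west west zero the E E E => west west zero the west west zero E E => west west zero the west west zero west west zero E => west west zero the west west zero west west zero west west zero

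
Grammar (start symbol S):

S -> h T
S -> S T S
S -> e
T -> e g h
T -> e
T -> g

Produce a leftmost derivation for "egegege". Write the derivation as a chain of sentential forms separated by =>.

S=>STS=>STSTS=>eTSTS=>egSTS=>egSTSTS=>egeTSTS=>egegSTS=>egegeTS=>egegegS=>egegege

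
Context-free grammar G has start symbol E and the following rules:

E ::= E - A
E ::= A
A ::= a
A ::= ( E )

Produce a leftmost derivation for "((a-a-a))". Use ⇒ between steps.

E ⇒ A ⇒ (E) ⇒ (A) ⇒ ((E)) ⇒ ((E-A)) ⇒ ((E-A-A)) ⇒ ((A-A-A)) ⇒ ((a-A-A)) ⇒ ((a-a-A)) ⇒ ((a-a-a))

E ⇒ A   [E ::= A]
A ⇒ (E)   [A ::= ( E )]
(E) ⇒ (A)   [E ::= A]
(A) ⇒ ((E))   [A ::= ( E )]
((E)) ⇒ ((E-A))   [E ::= E - A]
((E-A)) ⇒ ((E-A-A))   [E ::= E - A]
((E-A-A)) ⇒ ((A-A-A))   [E ::= A]
((A-A-A)) ⇒ ((a-A-A))   [A ::= a]
((a-A-A)) ⇒ ((a-a-A))   [A ::= a]
((a-a-A)) ⇒ ((a-a-a))   [A ::= a]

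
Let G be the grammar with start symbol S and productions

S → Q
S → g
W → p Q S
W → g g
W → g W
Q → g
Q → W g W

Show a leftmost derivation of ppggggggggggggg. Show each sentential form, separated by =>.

S => Q => WgW => pQSgW => pWgWSgW => ppQSgWSgW => ppWgWSgWSgW => ppgggWSgWSgW => ppgggggSgWSgW => ppgggggggWSgW => ppgggggggggSgW => ppgggggggggggW => ppggggggggggggg

S => Q   [S → Q]
Q => WgW   [Q → W g W]
WgW => pQSgW   [W → p Q S]
pQSgW => pWgWSgW   [Q → W g W]
pWgWSgW => ppQSgWSgW   [W → p Q S]
ppQSgWSgW => ppWgWSgWSgW   [Q → W g W]
ppWgWSgWSgW => ppgggWSgWSgW   [W → g g]
ppgggWSgWSgW => ppgggggSgWSgW   [W → g g]
ppgggggSgWSgW => ppgggggggWSgW   [S → g]
ppgggggggWSgW => ppgggggggggSgW   [W → g g]
ppgggggggggSgW => ppgggggggggggW   [S → g]
ppgggggggggggW => ppggggggggggggg   [W → g g]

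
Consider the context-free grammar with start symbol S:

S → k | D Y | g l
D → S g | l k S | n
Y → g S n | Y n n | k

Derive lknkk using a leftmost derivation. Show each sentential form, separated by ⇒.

S ⇒ DY   [S → D Y]
DY ⇒ lkSY   [D → l k S]
lkSY ⇒ lkDYY   [S → D Y]
lkDYY ⇒ lknYY   [D → n]
lknYY ⇒ lknkY   [Y → k]
lknkY ⇒ lknkk   [Y → k]

S ⇒ DY ⇒ lkSY ⇒ lkDYY ⇒ lknYY ⇒ lknkY ⇒ lknkk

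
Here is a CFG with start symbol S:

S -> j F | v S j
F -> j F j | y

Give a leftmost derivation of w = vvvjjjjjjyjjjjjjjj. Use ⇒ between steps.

S ⇒ vSj ⇒ vvSjj ⇒ vvvSjjj ⇒ vvvjFjjj ⇒ vvvjjFjjjj ⇒ vvvjjjFjjjjj ⇒ vvvjjjjFjjjjjj ⇒ vvvjjjjjFjjjjjjj ⇒ vvvjjjjjjFjjjjjjjj ⇒ vvvjjjjjjyjjjjjjjj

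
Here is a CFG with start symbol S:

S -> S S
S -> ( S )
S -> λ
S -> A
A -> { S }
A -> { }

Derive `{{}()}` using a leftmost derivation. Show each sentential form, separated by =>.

S => A => {S} => {SS} => {AS} => {{}S} => {{}(S)} => {{}()}

S => A   [S -> A]
A => {S}   [A -> { S }]
{S} => {SS}   [S -> S S]
{SS} => {AS}   [S -> A]
{AS} => {{}S}   [A -> { }]
{{}S} => {{}(S)}   [S -> ( S )]
{{}(S)} => {{}()}   [S -> λ]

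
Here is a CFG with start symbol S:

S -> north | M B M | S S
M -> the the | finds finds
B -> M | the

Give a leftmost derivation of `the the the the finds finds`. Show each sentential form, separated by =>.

S => M B M   [S -> M B M]
M B M => the the B M   [M -> the the]
the the B M => the the M M   [B -> M]
the the M M => the the the the M   [M -> the the]
the the the the M => the the the the finds finds   [M -> finds finds]

S => M B M => the the B M => the the M M => the the the the M => the the the the finds finds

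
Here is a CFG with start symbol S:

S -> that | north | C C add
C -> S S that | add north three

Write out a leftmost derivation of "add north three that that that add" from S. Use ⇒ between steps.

S ⇒ C C add   [S -> C C add]
C C add ⇒ add north three C add   [C -> add north three]
add north three C add ⇒ add north three S S that add   [C -> S S that]
add north three S S that add ⇒ add north three that S that add   [S -> that]
add north three that S that add ⇒ add north three that that that add   [S -> that]

S ⇒ C C add ⇒ add north three C add ⇒ add north three S S that add ⇒ add north three that S that add ⇒ add north three that that that add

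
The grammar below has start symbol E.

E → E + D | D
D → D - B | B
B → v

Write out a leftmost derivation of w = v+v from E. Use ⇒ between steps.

E ⇒ E+D ⇒ D+D ⇒ B+D ⇒ v+D ⇒ v+B ⇒ v+v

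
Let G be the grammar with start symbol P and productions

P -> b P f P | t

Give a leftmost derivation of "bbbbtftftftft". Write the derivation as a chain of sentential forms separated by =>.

P=>bPfP=>bbPfPfP=>bbbPfPfPfP=>bbbbPfPfPfPfP=>bbbbtfPfPfPfP=>bbbbtftfPfPfP=>bbbbtftftfPfP=>bbbbtftftftfP=>bbbbtftftftft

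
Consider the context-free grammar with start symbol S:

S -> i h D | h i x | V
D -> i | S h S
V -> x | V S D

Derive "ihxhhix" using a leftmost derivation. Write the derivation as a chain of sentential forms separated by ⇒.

S ⇒ ihD   [S -> i h D]
ihD ⇒ ihShS   [D -> S h S]
ihShS ⇒ ihVhS   [S -> V]
ihVhS ⇒ ihxhS   [V -> x]
ihxhS ⇒ ihxhhix   [S -> h i x]

S ⇒ ihD ⇒ ihShS ⇒ ihVhS ⇒ ihxhS ⇒ ihxhhix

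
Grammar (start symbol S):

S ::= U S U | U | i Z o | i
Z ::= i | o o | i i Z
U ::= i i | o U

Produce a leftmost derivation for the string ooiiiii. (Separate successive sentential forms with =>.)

S => USU => oUSU => ooUSU => ooiiSU => ooiiiU => ooiiiii

S => USU   [S ::= U S U]
USU => oUSU   [U ::= o U]
oUSU => ooUSU   [U ::= o U]
ooUSU => ooiiSU   [U ::= i i]
ooiiSU => ooiiiU   [S ::= i]
ooiiiU => ooiiiii   [U ::= i i]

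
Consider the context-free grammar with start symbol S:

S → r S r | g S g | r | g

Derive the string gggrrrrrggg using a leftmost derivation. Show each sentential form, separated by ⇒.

S ⇒ gSg ⇒ ggSgg ⇒ gggSggg ⇒ gggrSrggg ⇒ gggrrSrrggg ⇒ gggrrrrrggg

S ⇒ gSg   [S → g S g]
gSg ⇒ ggSgg   [S → g S g]
ggSgg ⇒ gggSggg   [S → g S g]
gggSggg ⇒ gggrSrggg   [S → r S r]
gggrSrggg ⇒ gggrrSrrggg   [S → r S r]
gggrrSrrggg ⇒ gggrrrrrggg   [S → r]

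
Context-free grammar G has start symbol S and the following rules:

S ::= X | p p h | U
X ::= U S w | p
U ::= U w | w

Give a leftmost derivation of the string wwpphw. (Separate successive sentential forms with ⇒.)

S ⇒ X   [S ::= X]
X ⇒ USw   [X ::= U S w]
USw ⇒ UwSw   [U ::= U w]
UwSw ⇒ wwSw   [U ::= w]
wwSw ⇒ wwpphw   [S ::= p p h]

S ⇒ X ⇒ USw ⇒ UwSw ⇒ wwSw ⇒ wwpphw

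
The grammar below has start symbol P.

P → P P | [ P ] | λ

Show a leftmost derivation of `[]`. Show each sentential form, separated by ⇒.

P ⇒ PP   [P → P P]
PP ⇒ PPP   [P → P P]
PPP ⇒ [P]PP   [P → [ P ]]
[P]PP ⇒ []PP   [P → λ]
[]PP ⇒ []P   [P → λ]
[]P ⇒ []   [P → λ]

P ⇒ PP ⇒ PPP ⇒ [P]PP ⇒ []PP ⇒ []P ⇒ []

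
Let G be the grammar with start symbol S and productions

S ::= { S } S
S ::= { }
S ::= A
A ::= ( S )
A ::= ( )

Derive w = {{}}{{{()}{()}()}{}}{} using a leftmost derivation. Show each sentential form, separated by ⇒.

S ⇒ {S}S ⇒ {{}}S ⇒ {{}}{S}S ⇒ {{}}{{S}S}S ⇒ {{}}{{{S}S}S}S ⇒ {{}}{{{A}S}S}S ⇒ {{}}{{{()}S}S}S ⇒ {{}}{{{()}{S}S}S}S ⇒ {{}}{{{()}{A}S}S}S ⇒ {{}}{{{()}{()}S}S}S ⇒ {{}}{{{()}{()}A}S}S ⇒ {{}}{{{()}{()}()}S}S ⇒ {{}}{{{()}{()}()}{}}S ⇒ {{}}{{{()}{()}()}{}}{}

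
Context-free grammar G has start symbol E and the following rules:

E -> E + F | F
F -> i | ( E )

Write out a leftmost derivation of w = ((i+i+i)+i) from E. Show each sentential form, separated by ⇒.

E⇒F⇒(E)⇒(E+F)⇒(F+F)⇒((E)+F)⇒((E+F)+F)⇒((E+F+F)+F)⇒((F+F+F)+F)⇒((i+F+F)+F)⇒((i+i+F)+F)⇒((i+i+i)+F)⇒((i+i+i)+i)

E ⇒ F   [E -> F]
F ⇒ (E)   [F -> ( E )]
(E) ⇒ (E+F)   [E -> E + F]
(E+F) ⇒ (F+F)   [E -> F]
(F+F) ⇒ ((E)+F)   [F -> ( E )]
((E)+F) ⇒ ((E+F)+F)   [E -> E + F]
((E+F)+F) ⇒ ((E+F+F)+F)   [E -> E + F]
((E+F+F)+F) ⇒ ((F+F+F)+F)   [E -> F]
((F+F+F)+F) ⇒ ((i+F+F)+F)   [F -> i]
((i+F+F)+F) ⇒ ((i+i+F)+F)   [F -> i]
((i+i+F)+F) ⇒ ((i+i+i)+F)   [F -> i]
((i+i+i)+F) ⇒ ((i+i+i)+i)   [F -> i]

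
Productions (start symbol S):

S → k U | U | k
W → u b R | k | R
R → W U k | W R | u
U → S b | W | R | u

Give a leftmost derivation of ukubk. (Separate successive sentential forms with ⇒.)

S ⇒ U   [S → U]
U ⇒ W   [U → W]
W ⇒ R   [W → R]
R ⇒ WUk   [R → W U k]
WUk ⇒ RUk   [W → R]
RUk ⇒ uUk   [R → u]
uUk ⇒ uSbk   [U → S b]
uSbk ⇒ ukUbk   [S → k U]
ukUbk ⇒ ukubk   [U → u]

S⇒U⇒W⇒R⇒WUk⇒RUk⇒uUk⇒uSbk⇒ukUbk⇒ukubk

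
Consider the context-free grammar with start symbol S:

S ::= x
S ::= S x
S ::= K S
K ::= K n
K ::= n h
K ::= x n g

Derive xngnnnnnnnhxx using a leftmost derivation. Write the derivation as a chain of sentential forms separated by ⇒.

S⇒KS⇒KnS⇒KnnS⇒KnnnS⇒KnnnnS⇒KnnnnnS⇒KnnnnnnS⇒xngnnnnnnS⇒xngnnnnnnSx⇒xngnnnnnnKSx⇒xngnnnnnnnhSx⇒xngnnnnnnnhxx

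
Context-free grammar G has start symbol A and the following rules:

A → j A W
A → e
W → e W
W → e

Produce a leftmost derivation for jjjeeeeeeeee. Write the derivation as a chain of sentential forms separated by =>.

A => jAW   [A → j A W]
jAW => jjAWW   [A → j A W]
jjAWW => jjjAWWW   [A → j A W]
jjjAWWW => jjjeWWW   [A → e]
jjjeWWW => jjjeeWWW   [W → e W]
jjjeeWWW => jjjeeeWWW   [W → e W]
jjjeeeWWW => jjjeeeeWWW   [W → e W]
jjjeeeeWWW => jjjeeeeeWWW   [W → e W]
jjjeeeeeWWW => jjjeeeeeeWWW   [W → e W]
jjjeeeeeeWWW => jjjeeeeeeeWW   [W → e]
jjjeeeeeeeWW => jjjeeeeeeeeW   [W → e]
jjjeeeeeeeeW => jjjeeeeeeeee   [W → e]

A => jAW => jjAWW => jjjAWWW => jjjeWWW => jjjeeWWW => jjjeeeWWW => jjjeeeeWWW => jjjeeeeeWWW => jjjeeeeeeWWW => jjjeeeeeeeWW => jjjeeeeeeeeW => jjjeeeeeeeee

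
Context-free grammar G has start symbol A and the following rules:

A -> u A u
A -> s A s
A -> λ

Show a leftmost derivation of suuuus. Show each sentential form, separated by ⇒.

A ⇒ sAs   [A -> s A s]
sAs ⇒ suAus   [A -> u A u]
suAus ⇒ suuAuus   [A -> u A u]
suuAuus ⇒ suuuus   [A -> λ]

A ⇒ sAs ⇒ suAus ⇒ suuAuus ⇒ suuuus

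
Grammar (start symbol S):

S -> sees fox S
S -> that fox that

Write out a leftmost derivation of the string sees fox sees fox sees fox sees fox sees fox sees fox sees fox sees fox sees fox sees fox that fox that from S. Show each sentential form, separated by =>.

S => sees fox S   [S -> sees fox S]
sees fox S => sees fox sees fox S   [S -> sees fox S]
sees fox sees fox S => sees fox sees fox sees fox S   [S -> sees fox S]
sees fox sees fox sees fox S => sees fox sees fox sees fox sees fox S   [S -> sees fox S]
sees fox sees fox sees fox sees fox S => sees fox sees fox sees fox sees fox sees fox S   [S -> sees fox S]
sees fox sees fox sees fox sees fox sees fox S => sees fox sees fox sees fox sees fox sees fox sees fox S   [S -> sees fox S]
sees fox sees fox sees fox sees fox sees fox sees fox S => sees fox sees fox sees fox sees fox sees fox sees fox sees fox S   [S -> sees fox S]
sees fox sees fox sees fox sees fox sees fox sees fox sees fox S => sees fox sees fox sees fox sees fox sees fox sees fox sees fox sees fox S   [S -> sees fox S]
sees fox sees fox sees fox sees fox sees fox sees fox sees fox sees fox S => sees fox sees fox sees fox sees fox sees fox sees fox sees fox sees fox sees fox S   [S -> sees fox S]
sees fox sees fox sees fox sees fox sees fox sees fox sees fox sees fox sees fox S => sees fox sees fox sees fox sees fox sees fox sees fox sees fox sees fox sees fox sees fox S   [S -> sees fox S]
sees fox sees fox sees fox sees fox sees fox sees fox sees fox sees fox sees fox sees fox S => sees fox sees fox sees fox sees fox sees fox sees fox sees fox sees fox sees fox sees fox that fox that   [S -> that fox that]

S => sees fox S => sees fox sees fox S => sees fox sees fox sees fox S => sees fox sees fox sees fox sees fox S => sees fox sees fox sees fox sees fox sees fox S => sees fox sees fox sees fox sees fox sees fox sees fox S => sees fox sees fox sees fox sees fox sees fox sees fox sees fox S => sees fox sees fox sees fox sees fox sees fox sees fox sees fox sees fox S => sees fox sees fox sees fox sees fox sees fox sees fox sees fox sees fox sees fox S => sees fox sees fox sees fox sees fox sees fox sees fox sees fox sees fox sees fox sees fox S => sees fox sees fox sees fox sees fox sees fox sees fox sees fox sees fox sees fox sees fox that fox that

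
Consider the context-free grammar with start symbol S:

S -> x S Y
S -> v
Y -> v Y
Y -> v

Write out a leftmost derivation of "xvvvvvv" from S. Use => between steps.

S => xSY => xvY => xvvY => xvvvY => xvvvvY => xvvvvvY => xvvvvvv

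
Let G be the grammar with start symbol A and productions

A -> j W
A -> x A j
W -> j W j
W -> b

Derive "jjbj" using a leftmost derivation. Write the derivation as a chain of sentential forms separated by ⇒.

A⇒jW⇒jjWj⇒jjbj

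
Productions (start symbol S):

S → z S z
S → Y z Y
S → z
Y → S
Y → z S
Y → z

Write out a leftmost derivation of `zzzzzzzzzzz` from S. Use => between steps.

S => zSz => zzSzz => zzzSzzz => zzzYzYzzz => zzzSzYzzz => zzzYzYzYzzz => zzzSzYzYzzz => zzzzzYzYzzz => zzzzzzzYzzz => zzzzzzzzzzz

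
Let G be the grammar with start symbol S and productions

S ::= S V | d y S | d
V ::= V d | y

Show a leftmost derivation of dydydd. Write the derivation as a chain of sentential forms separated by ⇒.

S ⇒ dyS   [S ::= d y S]
dyS ⇒ dySV   [S ::= S V]
dySV ⇒ dydV   [S ::= d]
dydV ⇒ dydVd   [V ::= V d]
dydVd ⇒ dydVdd   [V ::= V d]
dydVdd ⇒ dydydd   [V ::= y]

S⇒dyS⇒dySV⇒dydV⇒dydVd⇒dydVdd⇒dydydd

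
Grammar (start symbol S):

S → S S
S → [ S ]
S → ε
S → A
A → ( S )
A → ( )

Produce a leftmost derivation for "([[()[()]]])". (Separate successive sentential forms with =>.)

S => A   [S → A]
A => (S)   [A → ( S )]
(S) => ([S])   [S → [ S ]]
([S]) => ([[S]])   [S → [ S ]]
([[S]]) => ([[SS]])   [S → S S]
([[SS]]) => ([[AS]])   [S → A]
([[AS]]) => ([[()S]])   [A → ( )]
([[()S]]) => ([[()[S]]])   [S → [ S ]]
([[()[S]]]) => ([[()[A]]])   [S → A]
([[()[A]]]) => ([[()[()]]])   [A → ( )]

S => A => (S) => ([S]) => ([[S]]) => ([[SS]]) => ([[AS]]) => ([[()S]]) => ([[()[S]]]) => ([[()[A]]]) => ([[()[()]]])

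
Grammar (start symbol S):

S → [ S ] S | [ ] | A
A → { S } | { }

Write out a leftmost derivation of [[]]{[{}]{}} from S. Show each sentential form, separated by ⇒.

S ⇒ [S]S   [S → [ S ] S]
[S]S ⇒ [[]]S   [S → [ ]]
[[]]S ⇒ [[]]A   [S → A]
[[]]A ⇒ [[]]{S}   [A → { S }]
[[]]{S} ⇒ [[]]{[S]S}   [S → [ S ] S]
[[]]{[S]S} ⇒ [[]]{[A]S}   [S → A]
[[]]{[A]S} ⇒ [[]]{[{}]S}   [A → { }]
[[]]{[{}]S} ⇒ [[]]{[{}]A}   [S → A]
[[]]{[{}]A} ⇒ [[]]{[{}]{}}   [A → { }]

S ⇒ [S]S ⇒ [[]]S ⇒ [[]]A ⇒ [[]]{S} ⇒ [[]]{[S]S} ⇒ [[]]{[A]S} ⇒ [[]]{[{}]S} ⇒ [[]]{[{}]A} ⇒ [[]]{[{}]{}}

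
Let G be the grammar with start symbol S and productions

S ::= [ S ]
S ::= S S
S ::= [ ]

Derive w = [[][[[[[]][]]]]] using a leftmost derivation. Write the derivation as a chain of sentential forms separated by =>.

S=>[S]=>[SS]=>[[]S]=>[[][S]]=>[[][[S]]]=>[[][[[S]]]]=>[[][[[SS]]]]=>[[][[[[S]S]]]]=>[[][[[[[]]S]]]]=>[[][[[[[]][]]]]]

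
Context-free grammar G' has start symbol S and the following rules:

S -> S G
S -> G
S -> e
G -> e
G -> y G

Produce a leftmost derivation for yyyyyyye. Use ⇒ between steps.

S ⇒ G   [S -> G]
G ⇒ yG   [G -> y G]
yG ⇒ yyG   [G -> y G]
yyG ⇒ yyyG   [G -> y G]
yyyG ⇒ yyyyG   [G -> y G]
yyyyG ⇒ yyyyyG   [G -> y G]
yyyyyG ⇒ yyyyyyG   [G -> y G]
yyyyyyG ⇒ yyyyyyyG   [G -> y G]
yyyyyyyG ⇒ yyyyyyye   [G -> e]

S ⇒ G ⇒ yG ⇒ yyG ⇒ yyyG ⇒ yyyyG ⇒ yyyyyG ⇒ yyyyyyG ⇒ yyyyyyyG ⇒ yyyyyyye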